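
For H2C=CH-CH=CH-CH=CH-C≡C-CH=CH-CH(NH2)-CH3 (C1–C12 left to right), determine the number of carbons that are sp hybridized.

C1: sp2
C2: sp2
C3: sp2
C4: sp2
C5: sp2
C6: sp2
C7: sp ✓
C8: sp ✓
C9: sp2
C10: sp2
C11: sp3
C12: sp3
C7, C8 → 2 sp carbons.

2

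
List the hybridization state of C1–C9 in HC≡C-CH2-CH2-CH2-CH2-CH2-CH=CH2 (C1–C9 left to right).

C1 is sp: 2 σ bonds, plus two π bonds, 2 electron-density regions.
C2 has 2 σ bonds, plus two π bonds: steric number 2 → sp.
C3 has 4 σ bonds: steric number 4 → sp3.
C4: 4 σ bonds — 4 electron domains, sp3.
C5: 4 σ bonds; 4 regions of electron density → sp3.
C6 — 4 σ bonds. Steric number 4, so sp3.
C7: 4 σ bonds — 4 electron domains, sp3.
C8 (3 σ bonds, plus one π bond) has steric number 3: sp2.
C9: 3 σ bonds, plus one π bond; 3 regions of electron density → sp2.

C1 sp, C2 sp, C3 sp3, C4 sp3, C5 sp3, C6 sp3, C7 sp3, C8 sp2, C9 sp2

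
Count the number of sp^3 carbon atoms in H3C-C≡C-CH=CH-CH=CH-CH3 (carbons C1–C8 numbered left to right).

2

C1: sp3 ✓
C2: sp
C3: sp
C4: sp2
C5: sp2
C6: sp2
C7: sp2
C8: sp3 ✓
C1, C8 → 2 sp3 carbons.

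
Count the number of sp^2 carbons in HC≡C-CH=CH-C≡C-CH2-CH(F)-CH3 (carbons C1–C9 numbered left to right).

2

C1: sp
C2: sp
C3: sp2 ✓
C4: sp2 ✓
C5: sp
C6: sp
C7: sp3
C8: sp3
C9: sp3
C3, C4 → 2 sp2 carbons.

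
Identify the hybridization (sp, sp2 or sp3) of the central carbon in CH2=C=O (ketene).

sp

The central carbon: 2 σ bonds, plus two π bonds; 2 regions of electron density → sp.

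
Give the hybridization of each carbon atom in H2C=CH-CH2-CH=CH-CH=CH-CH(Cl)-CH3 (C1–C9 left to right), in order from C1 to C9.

C1 is sp2: 3 σ bonds, plus one π bond, 3 electron-density regions.
C2 carries 3 σ bonds, plus one π bond, giving a steric number of 3, so it is sp2.
C3 has 4 σ bonds: steric number 4 → sp3.
C4: 3 σ bonds, plus one π bond; 3 regions of electron density → sp2.
C5 — 3 σ bonds, plus one π bond. Steric number 3, so sp2.
C6 carries 3 σ bonds, plus one π bond, giving a steric number of 3, so it is sp2.
C7 is sp2: 3 σ bonds, plus one π bond, 3 electron-density regions.
C8: 4 σ bonds — 4 electron domains, sp3.
C9 carries 4 σ bonds, giving a steric number of 4, so it is sp3.

C1 sp2, C2 sp2, C3 sp3, C4 sp2, C5 sp2, C6 sp2, C7 sp2, C8 sp3, C9 sp3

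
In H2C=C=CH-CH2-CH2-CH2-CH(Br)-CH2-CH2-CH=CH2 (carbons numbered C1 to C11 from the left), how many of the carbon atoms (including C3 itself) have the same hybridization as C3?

C3 is sp2 (one π bond).
C1: sp2 ✓
C2: sp
C3: sp2 ✓
C4: sp3
C5: sp3
C6: sp3
C7: sp3
C8: sp3
C9: sp3
C10: sp2 ✓
C11: sp2 ✓
4 carbons are sp2.

4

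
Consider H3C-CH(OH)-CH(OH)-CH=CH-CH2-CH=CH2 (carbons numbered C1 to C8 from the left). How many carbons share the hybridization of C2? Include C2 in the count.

C2 is sp3 (only σ bonds).
C1: sp3 ✓
C2: sp3 ✓
C3: sp3 ✓
C4: sp2
C5: sp2
C6: sp3 ✓
C7: sp2
C8: sp2
4 carbons are sp3.

4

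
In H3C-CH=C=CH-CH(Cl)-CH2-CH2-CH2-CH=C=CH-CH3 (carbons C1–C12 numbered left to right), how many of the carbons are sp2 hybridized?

4

C1: sp3
C2: sp2 ✓
C3: sp
C4: sp2 ✓
C5: sp3
C6: sp3
C7: sp3
C8: sp3
C9: sp2 ✓
C10: sp
C11: sp2 ✓
C12: sp3
C2, C4, C9, C11 → 4 sp2 carbons.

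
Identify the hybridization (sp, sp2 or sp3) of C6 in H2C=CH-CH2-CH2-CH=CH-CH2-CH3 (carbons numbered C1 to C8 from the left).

C6 — 3 σ bonds, plus one π bond. Steric number 3, so sp2.

sp^2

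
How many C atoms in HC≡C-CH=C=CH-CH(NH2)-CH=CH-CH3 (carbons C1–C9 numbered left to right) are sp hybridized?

3

C1: sp ✓
C2: sp ✓
C3: sp2
C4: sp ✓
C5: sp2
C6: sp3
C7: sp2
C8: sp2
C9: sp3
C1, C2, C4 → 3 sp carbons.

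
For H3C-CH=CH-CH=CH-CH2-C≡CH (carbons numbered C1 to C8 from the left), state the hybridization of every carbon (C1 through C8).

C1 sp3, C2 sp2, C3 sp2, C4 sp2, C5 sp2, C6 sp3, C7 sp, C8 sp

C1: 4 σ bonds — 4 electron domains, sp3.
C2 is sp2: 3 σ bonds, plus one π bond, 3 electron-density regions.
C3 (3 σ bonds, plus one π bond) has steric number 3: sp2.
C4 is sp2: 3 σ bonds, plus one π bond, 3 electron-density regions.
C5 has 3 σ bonds, plus one π bond: steric number 3 → sp2.
C6 carries 4 σ bonds, giving a steric number of 4, so it is sp3.
C7 (2 σ bonds, plus two π bonds) has steric number 2: sp.
C8: 2 σ bonds, plus two π bonds; 2 regions of electron density → sp.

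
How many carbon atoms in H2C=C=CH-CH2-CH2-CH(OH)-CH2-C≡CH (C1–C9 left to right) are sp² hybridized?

C1: sp2 ✓
C2: sp
C3: sp2 ✓
C4: sp3
C5: sp3
C6: sp3
C7: sp3
C8: sp
C9: sp
C1, C3 → 2 sp2 carbons.

2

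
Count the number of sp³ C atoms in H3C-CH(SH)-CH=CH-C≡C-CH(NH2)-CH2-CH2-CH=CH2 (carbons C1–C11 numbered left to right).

C1: sp3 ✓
C2: sp3 ✓
C3: sp2
C4: sp2
C5: sp
C6: sp
C7: sp3 ✓
C8: sp3 ✓
C9: sp3 ✓
C10: sp2
C11: sp2
C1, C2, C7, C8, C9 → 5 sp3 carbons.

5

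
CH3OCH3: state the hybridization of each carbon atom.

Each carbon atom: 4 σ bonds; 4 regions of electron density → sp3.

sp³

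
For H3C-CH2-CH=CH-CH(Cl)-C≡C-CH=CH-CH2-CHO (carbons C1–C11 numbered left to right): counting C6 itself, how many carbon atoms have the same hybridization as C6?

2

C6 is sp (two π bonds).
C1: sp3
C2: sp3
C3: sp2
C4: sp2
C5: sp3
C6: sp ✓
C7: sp ✓
C8: sp2
C9: sp2
C10: sp3
C11: sp2
2 carbons are sp.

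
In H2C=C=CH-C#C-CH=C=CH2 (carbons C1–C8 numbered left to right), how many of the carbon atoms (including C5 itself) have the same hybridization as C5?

C5 is sp (two π bonds).
C1: sp2
C2: sp ✓
C3: sp2
C4: sp ✓
C5: sp ✓
C6: sp2
C7: sp ✓
C8: sp2
4 carbons are sp.

4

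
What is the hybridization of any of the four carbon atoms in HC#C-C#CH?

Every carbon is part of a C≡C triple bond: two σ regions → sp.

sp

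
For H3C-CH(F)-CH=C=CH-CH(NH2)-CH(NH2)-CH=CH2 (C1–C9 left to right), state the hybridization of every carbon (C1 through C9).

C1 sp3, C2 sp3, C3 sp2, C4 sp, C5 sp2, C6 sp3, C7 sp3, C8 sp2, C9 sp2

C1 is sp3: 4 σ bonds, 4 electron-density regions.
C2 carries 4 σ bonds, giving a steric number of 4, so it is sp3.
C3: 3 σ bonds, plus one π bond — 3 electron domains, sp2.
C4: 2 σ bonds, plus two π bonds — 2 electron domains, sp.
C5 carries 3 σ bonds, plus one π bond, giving a steric number of 3, so it is sp2.
C6 has 4 σ bonds: steric number 4 → sp3.
C7: 4 σ bonds; 4 regions of electron density → sp3.
C8 has 3 σ bonds, plus one π bond: steric number 3 → sp2.
C9 carries 3 σ bonds, plus one π bond, giving a steric number of 3, so it is sp2.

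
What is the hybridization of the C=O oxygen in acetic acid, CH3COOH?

sp²

The C=O oxygen has 1 σ bond and 2 lone pairs, plus one π bond: steric number 3 → sp2.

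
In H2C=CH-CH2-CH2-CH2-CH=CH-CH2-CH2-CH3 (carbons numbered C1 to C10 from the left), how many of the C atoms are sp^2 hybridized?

C1: sp2 ✓
C2: sp2 ✓
C3: sp3
C4: sp3
C5: sp3
C6: sp2 ✓
C7: sp2 ✓
C8: sp3
C9: sp3
C10: sp3
C1, C2, C6, C7 → 4 sp2 carbons.

4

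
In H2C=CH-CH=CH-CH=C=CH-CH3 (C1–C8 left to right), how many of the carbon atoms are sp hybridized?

1

C1: sp2
C2: sp2
C3: sp2
C4: sp2
C5: sp2
C6: sp ✓
C7: sp2
C8: sp3
C6 → 1 sp carbon.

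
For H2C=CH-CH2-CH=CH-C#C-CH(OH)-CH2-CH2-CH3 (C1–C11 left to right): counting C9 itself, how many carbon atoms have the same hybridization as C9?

C9 is sp3 (only σ bonds).
C1: sp2
C2: sp2
C3: sp3 ✓
C4: sp2
C5: sp2
C6: sp
C7: sp
C8: sp3 ✓
C9: sp3 ✓
C10: sp3 ✓
C11: sp3 ✓
5 carbons are sp3.

5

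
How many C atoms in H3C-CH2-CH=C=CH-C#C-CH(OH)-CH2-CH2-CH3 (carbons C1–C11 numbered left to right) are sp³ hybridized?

6

C1: sp3 ✓
C2: sp3 ✓
C3: sp2
C4: sp
C5: sp2
C6: sp
C7: sp
C8: sp3 ✓
C9: sp3 ✓
C10: sp3 ✓
C11: sp3 ✓
C1, C2, C8, C9, C10, C11 → 6 sp3 carbons.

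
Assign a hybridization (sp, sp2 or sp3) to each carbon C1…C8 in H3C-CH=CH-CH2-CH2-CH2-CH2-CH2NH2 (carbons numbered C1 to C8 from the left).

C1: 4 σ bonds — 4 electron domains, sp3.
C2 carries 3 σ bonds, plus one π bond, giving a steric number of 3, so it is sp2.
C3 is sp2: 3 σ bonds, plus one π bond, 3 electron-density regions.
C4 — 4 σ bonds. Steric number 4, so sp3.
C5 is sp3: 4 σ bonds, 4 electron-density regions.
C6 is sp3: 4 σ bonds, 4 electron-density regions.
C7: 4 σ bonds — 4 electron domains, sp3.
C8 — 4 σ bonds. Steric number 4, so sp3.

C1 sp3, C2 sp2, C3 sp2, C4 sp3, C5 sp3, C6 sp3, C7 sp3, C8 sp3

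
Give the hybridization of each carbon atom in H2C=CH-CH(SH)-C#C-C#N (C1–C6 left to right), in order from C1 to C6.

C1 (3 σ bonds, plus one π bond) has steric number 3: sp2.
C2 carries 3 σ bonds, plus one π bond, giving a steric number of 3, so it is sp2.
C3 — 4 σ bonds. Steric number 4, so sp3.
C4 (2 σ bonds, plus two π bonds) has steric number 2: sp.
C5 has 2 σ bonds, plus two π bonds: steric number 2 → sp.
C6 carries 2 σ bonds, plus two π bonds, giving a steric number of 2, so it is sp.

C1 sp2, C2 sp2, C3 sp3, C4 sp, C5 sp, C6 sp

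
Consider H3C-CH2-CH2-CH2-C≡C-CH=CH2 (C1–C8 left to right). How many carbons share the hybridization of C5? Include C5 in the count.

2

C5 is sp (two π bonds).
C1: sp3
C2: sp3
C3: sp3
C4: sp3
C5: sp ✓
C6: sp ✓
C7: sp2
C8: sp2
2 carbons are sp.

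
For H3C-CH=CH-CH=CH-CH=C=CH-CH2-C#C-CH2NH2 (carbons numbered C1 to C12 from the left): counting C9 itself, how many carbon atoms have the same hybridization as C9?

3

C9 is sp3 (only σ bonds).
C1: sp3 ✓
C2: sp2
C3: sp2
C4: sp2
C5: sp2
C6: sp2
C7: sp
C8: sp2
C9: sp3 ✓
C10: sp
C11: sp
C12: sp3 ✓
3 carbons are sp3.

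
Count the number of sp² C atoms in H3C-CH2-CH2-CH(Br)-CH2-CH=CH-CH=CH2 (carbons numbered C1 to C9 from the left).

C1: sp3
C2: sp3
C3: sp3
C4: sp3
C5: sp3
C6: sp2 ✓
C7: sp2 ✓
C8: sp2 ✓
C9: sp2 ✓
C6, C7, C8, C9 → 4 sp2 carbons.

4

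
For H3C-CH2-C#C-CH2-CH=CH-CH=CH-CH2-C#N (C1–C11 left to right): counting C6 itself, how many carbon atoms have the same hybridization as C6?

4

C6 is sp2 (one π bond).
C1: sp3
C2: sp3
C3: sp
C4: sp
C5: sp3
C6: sp2 ✓
C7: sp2 ✓
C8: sp2 ✓
C9: sp2 ✓
C10: sp3
C11: sp
4 carbons are sp2.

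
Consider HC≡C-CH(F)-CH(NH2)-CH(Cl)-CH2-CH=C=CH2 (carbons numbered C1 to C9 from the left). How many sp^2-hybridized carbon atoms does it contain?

2

C1: sp
C2: sp
C3: sp3
C4: sp3
C5: sp3
C6: sp3
C7: sp2 ✓
C8: sp
C9: sp2 ✓
C7, C9 → 2 sp2 carbons.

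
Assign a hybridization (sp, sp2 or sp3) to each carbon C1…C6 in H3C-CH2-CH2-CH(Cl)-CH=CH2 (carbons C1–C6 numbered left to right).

C1 sp3, C2 sp3, C3 sp3, C4 sp3, C5 sp2, C6 sp2

C1 has 4 σ bonds: steric number 4 → sp3.
C2: 4 σ bonds — 4 electron domains, sp3.
C3 — 4 σ bonds. Steric number 4, so sp3.
C4 (4 σ bonds) has steric number 4: sp3.
C5: 3 σ bonds, plus one π bond — 3 electron domains, sp2.
C6 (3 σ bonds, plus one π bond) has steric number 3: sp2.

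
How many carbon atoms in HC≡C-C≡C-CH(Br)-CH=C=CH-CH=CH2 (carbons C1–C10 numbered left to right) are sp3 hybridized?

1

C1: sp
C2: sp
C3: sp
C4: sp
C5: sp3 ✓
C6: sp2
C7: sp
C8: sp2
C9: sp2
C10: sp2
C5 → 1 sp3 carbon.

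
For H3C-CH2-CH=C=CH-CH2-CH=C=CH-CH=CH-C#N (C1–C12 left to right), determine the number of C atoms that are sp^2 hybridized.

6

C1: sp3
C2: sp3
C3: sp2 ✓
C4: sp
C5: sp2 ✓
C6: sp3
C7: sp2 ✓
C8: sp
C9: sp2 ✓
C10: sp2 ✓
C11: sp2 ✓
C12: sp
C3, C5, C7, C9, C10, C11 → 6 sp2 carbons.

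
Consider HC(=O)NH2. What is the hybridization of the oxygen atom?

The oxygen atom carries 1 σ bond and 2 lone pairs, plus one π bond, giving a steric number of 3, so it is sp2.

sp2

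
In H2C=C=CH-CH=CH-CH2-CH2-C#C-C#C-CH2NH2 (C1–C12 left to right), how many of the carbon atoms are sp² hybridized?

C1: sp2 ✓
C2: sp
C3: sp2 ✓
C4: sp2 ✓
C5: sp2 ✓
C6: sp3
C7: sp3
C8: sp
C9: sp
C10: sp
C11: sp
C12: sp3
C1, C3, C4, C5 → 4 sp2 carbons.

4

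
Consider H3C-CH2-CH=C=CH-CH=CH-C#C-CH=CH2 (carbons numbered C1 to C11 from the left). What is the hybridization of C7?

sp²

C7 (3 σ bonds, plus one π bond) has steric number 3: sp2.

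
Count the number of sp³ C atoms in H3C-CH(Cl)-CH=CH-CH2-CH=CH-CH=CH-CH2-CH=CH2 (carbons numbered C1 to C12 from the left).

C1: sp3 ✓
C2: sp3 ✓
C3: sp2
C4: sp2
C5: sp3 ✓
C6: sp2
C7: sp2
C8: sp2
C9: sp2
C10: sp3 ✓
C11: sp2
C12: sp2
C1, C2, C5, C10 → 4 sp3 carbons.

4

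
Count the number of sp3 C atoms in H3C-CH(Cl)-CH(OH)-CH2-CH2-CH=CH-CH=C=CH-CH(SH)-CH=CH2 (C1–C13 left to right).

C1: sp3 ✓
C2: sp3 ✓
C3: sp3 ✓
C4: sp3 ✓
C5: sp3 ✓
C6: sp2
C7: sp2
C8: sp2
C9: sp
C10: sp2
C11: sp3 ✓
C12: sp2
C13: sp2
C1, C2, C3, C4, C5, C11 → 6 sp3 carbons.

6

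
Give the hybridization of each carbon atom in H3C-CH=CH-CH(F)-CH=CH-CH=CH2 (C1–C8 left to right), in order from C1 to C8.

C1 has 4 σ bonds: steric number 4 → sp3.
C2 has 3 σ bonds, plus one π bond: steric number 3 → sp2.
C3: 3 σ bonds, plus one π bond — 3 electron domains, sp2.
C4 — 4 σ bonds. Steric number 4, so sp3.
C5: 3 σ bonds, plus one π bond; 3 regions of electron density → sp2.
C6 is sp2: 3 σ bonds, plus one π bond, 3 electron-density regions.
C7 has 3 σ bonds, plus one π bond: steric number 3 → sp2.
C8 has 3 σ bonds, plus one π bond: steric number 3 → sp2.

C1 sp3, C2 sp2, C3 sp2, C4 sp3, C5 sp2, C6 sp2, C7 sp2, C8 sp2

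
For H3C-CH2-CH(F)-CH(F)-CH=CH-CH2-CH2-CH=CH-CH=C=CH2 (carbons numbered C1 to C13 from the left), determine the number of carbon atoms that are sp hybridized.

1

C1: sp3
C2: sp3
C3: sp3
C4: sp3
C5: sp2
C6: sp2
C7: sp3
C8: sp3
C9: sp2
C10: sp2
C11: sp2
C12: sp ✓
C13: sp2
C12 → 1 sp carbon.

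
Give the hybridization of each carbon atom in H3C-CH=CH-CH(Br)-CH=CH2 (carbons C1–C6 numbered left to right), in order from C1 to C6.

C1 — 4 σ bonds. Steric number 4, so sp3.
C2 is sp2: 3 σ bonds, plus one π bond, 3 electron-density regions.
C3 has 3 σ bonds, plus one π bond: steric number 3 → sp2.
C4 (4 σ bonds) has steric number 4: sp3.
C5 has 3 σ bonds, plus one π bond: steric number 3 → sp2.
C6 is sp2: 3 σ bonds, plus one π bond, 3 electron-density regions.

C1 sp3, C2 sp2, C3 sp2, C4 sp3, C5 sp2, C6 sp2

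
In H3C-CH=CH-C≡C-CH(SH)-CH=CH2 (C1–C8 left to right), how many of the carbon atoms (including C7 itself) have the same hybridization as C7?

C7 is sp2 (one π bond).
C1: sp3
C2: sp2 ✓
C3: sp2 ✓
C4: sp
C5: sp
C6: sp3
C7: sp2 ✓
C8: sp2 ✓
4 carbons are sp2.

4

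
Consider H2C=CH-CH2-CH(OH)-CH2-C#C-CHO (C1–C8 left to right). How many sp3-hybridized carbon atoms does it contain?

3

C1: sp2
C2: sp2
C3: sp3 ✓
C4: sp3 ✓
C5: sp3 ✓
C6: sp
C7: sp
C8: sp2
C3, C4, C5 → 3 sp3 carbons.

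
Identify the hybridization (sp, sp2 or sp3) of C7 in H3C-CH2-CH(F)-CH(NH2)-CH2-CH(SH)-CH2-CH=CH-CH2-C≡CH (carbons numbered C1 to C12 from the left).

C7: 4 σ bonds — 4 electron domains, sp3.

sp3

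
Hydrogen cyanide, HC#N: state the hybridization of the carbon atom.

sp

The carbon atom (2 σ bonds, plus two π bonds) has steric number 2: sp.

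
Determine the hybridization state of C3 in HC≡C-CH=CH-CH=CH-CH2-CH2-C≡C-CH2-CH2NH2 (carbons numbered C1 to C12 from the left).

C3 has 3 σ bonds, plus one π bond: steric number 3 → sp2.

sp2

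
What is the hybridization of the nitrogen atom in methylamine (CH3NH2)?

sp3

Three σ bonds + one lone pair = steric number 4 → sp3.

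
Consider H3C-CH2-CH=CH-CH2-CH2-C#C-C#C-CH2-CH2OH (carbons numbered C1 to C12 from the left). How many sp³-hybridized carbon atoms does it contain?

C1: sp3 ✓
C2: sp3 ✓
C3: sp2
C4: sp2
C5: sp3 ✓
C6: sp3 ✓
C7: sp
C8: sp
C9: sp
C10: sp
C11: sp3 ✓
C12: sp3 ✓
C1, C2, C5, C6, C11, C12 → 6 sp3 carbons.

6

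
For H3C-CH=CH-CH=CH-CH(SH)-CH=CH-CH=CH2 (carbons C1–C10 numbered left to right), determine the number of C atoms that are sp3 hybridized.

2

C1: sp3 ✓
C2: sp2
C3: sp2
C4: sp2
C5: sp2
C6: sp3 ✓
C7: sp2
C8: sp2
C9: sp2
C10: sp2
C1, C6 → 2 sp3 carbons.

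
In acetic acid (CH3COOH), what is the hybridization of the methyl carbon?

The methyl carbon carries 4 σ bonds, giving a steric number of 4, so it is sp3.

sp3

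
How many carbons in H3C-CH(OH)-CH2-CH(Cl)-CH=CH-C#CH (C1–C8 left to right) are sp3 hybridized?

4

C1: sp3 ✓
C2: sp3 ✓
C3: sp3 ✓
C4: sp3 ✓
C5: sp2
C6: sp2
C7: sp
C8: sp
C1, C2, C3, C4 → 4 sp3 carbons.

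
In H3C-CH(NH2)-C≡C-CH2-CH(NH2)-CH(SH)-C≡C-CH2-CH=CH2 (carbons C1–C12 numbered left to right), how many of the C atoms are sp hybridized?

C1: sp3
C2: sp3
C3: sp ✓
C4: sp ✓
C5: sp3
C6: sp3
C7: sp3
C8: sp ✓
C9: sp ✓
C10: sp3
C11: sp2
C12: sp2
C3, C4, C8, C9 → 4 sp carbons.

4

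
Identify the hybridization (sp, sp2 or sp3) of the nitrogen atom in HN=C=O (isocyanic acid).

sp^2

The nitrogen atom (2 σ bonds and 1 lone pair, plus one π bond) has steric number 3: sp2.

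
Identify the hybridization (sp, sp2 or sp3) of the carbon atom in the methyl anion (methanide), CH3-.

sp³

Three σ bonds + one lone pair = steric number 4 → sp3, pyramidal.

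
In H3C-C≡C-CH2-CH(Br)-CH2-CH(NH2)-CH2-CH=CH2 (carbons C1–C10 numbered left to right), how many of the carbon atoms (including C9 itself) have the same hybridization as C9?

2

C9 is sp2 (one π bond).
C1: sp3
C2: sp
C3: sp
C4: sp3
C5: sp3
C6: sp3
C7: sp3
C8: sp3
C9: sp2 ✓
C10: sp2 ✓
2 carbons are sp2.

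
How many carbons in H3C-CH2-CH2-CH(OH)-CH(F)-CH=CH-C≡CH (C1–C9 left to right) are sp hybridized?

C1: sp3
C2: sp3
C3: sp3
C4: sp3
C5: sp3
C6: sp2
C7: sp2
C8: sp ✓
C9: sp ✓
C8, C9 → 2 sp carbons.

2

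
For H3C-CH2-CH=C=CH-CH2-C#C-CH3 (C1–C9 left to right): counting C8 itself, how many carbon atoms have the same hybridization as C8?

C8 is sp (two π bonds).
C1: sp3
C2: sp3
C3: sp2
C4: sp ✓
C5: sp2
C6: sp3
C7: sp ✓
C8: sp ✓
C9: sp3
3 carbons are sp.

3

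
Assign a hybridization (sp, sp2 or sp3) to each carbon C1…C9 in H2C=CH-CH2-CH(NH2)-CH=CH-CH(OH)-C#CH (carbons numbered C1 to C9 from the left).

C1 has 3 σ bonds, plus one π bond: steric number 3 → sp2.
C2 is sp2: 3 σ bonds, plus one π bond, 3 electron-density regions.
C3 — 4 σ bonds. Steric number 4, so sp3.
C4: 4 σ bonds; 4 regions of electron density → sp3.
C5 (3 σ bonds, plus one π bond) has steric number 3: sp2.
C6: 3 σ bonds, plus one π bond — 3 electron domains, sp2.
C7 has 4 σ bonds: steric number 4 → sp3.
C8: 2 σ bonds, plus two π bonds — 2 electron domains, sp.
C9 carries 2 σ bonds, plus two π bonds, giving a steric number of 2, so it is sp.

C1 sp2, C2 sp2, C3 sp3, C4 sp3, C5 sp2, C6 sp2, C7 sp3, C8 sp, C9 sp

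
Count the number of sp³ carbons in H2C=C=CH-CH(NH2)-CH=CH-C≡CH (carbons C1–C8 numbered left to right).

C1: sp2
C2: sp
C3: sp2
C4: sp3 ✓
C5: sp2
C6: sp2
C7: sp
C8: sp
C4 → 1 sp3 carbon.

1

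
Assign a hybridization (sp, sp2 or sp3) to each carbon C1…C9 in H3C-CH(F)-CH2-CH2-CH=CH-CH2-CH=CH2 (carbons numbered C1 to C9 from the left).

C1 sp3, C2 sp3, C3 sp3, C4 sp3, C5 sp2, C6 sp2, C7 sp3, C8 sp2, C9 sp2

C1 is sp3: 4 σ bonds, 4 electron-density regions.
C2 — 4 σ bonds. Steric number 4, so sp3.
C3 carries 4 σ bonds, giving a steric number of 4, so it is sp3.
C4 is sp3: 4 σ bonds, 4 electron-density regions.
C5 — 3 σ bonds, plus one π bond. Steric number 3, so sp2.
C6 is sp2: 3 σ bonds, plus one π bond, 3 electron-density regions.
C7 — 4 σ bonds. Steric number 4, so sp3.
C8 is sp2: 3 σ bonds, plus one π bond, 3 electron-density regions.
C9 has 3 σ bonds, plus one π bond: steric number 3 → sp2.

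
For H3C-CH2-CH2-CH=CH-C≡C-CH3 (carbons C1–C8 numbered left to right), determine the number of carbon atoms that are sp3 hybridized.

4

C1: sp3 ✓
C2: sp3 ✓
C3: sp3 ✓
C4: sp2
C5: sp2
C6: sp
C7: sp
C8: sp3 ✓
C1, C2, C3, C8 → 4 sp3 carbons.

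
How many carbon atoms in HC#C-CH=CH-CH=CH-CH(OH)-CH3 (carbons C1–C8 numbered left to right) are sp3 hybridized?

2

C1: sp
C2: sp
C3: sp2
C4: sp2
C5: sp2
C6: sp2
C7: sp3 ✓
C8: sp3 ✓
C7, C8 → 2 sp3 carbons.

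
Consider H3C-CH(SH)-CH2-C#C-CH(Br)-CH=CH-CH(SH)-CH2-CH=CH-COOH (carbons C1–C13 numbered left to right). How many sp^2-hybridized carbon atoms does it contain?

C1: sp3
C2: sp3
C3: sp3
C4: sp
C5: sp
C6: sp3
C7: sp2 ✓
C8: sp2 ✓
C9: sp3
C10: sp3
C11: sp2 ✓
C12: sp2 ✓
C13: sp2 ✓
C7, C8, C11, C12, C13 → 5 sp2 carbons.

5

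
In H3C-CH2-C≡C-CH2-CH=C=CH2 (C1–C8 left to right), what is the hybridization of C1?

sp3

C1 — 4 σ bonds. Steric number 4, so sp3.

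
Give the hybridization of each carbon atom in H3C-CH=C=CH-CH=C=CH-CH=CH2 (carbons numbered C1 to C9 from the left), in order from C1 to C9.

C1 sp3, C2 sp2, C3 sp, C4 sp2, C5 sp2, C6 sp, C7 sp2, C8 sp2, C9 sp2

C1 carries 4 σ bonds, giving a steric number of 4, so it is sp3.
C2: 3 σ bonds, plus one π bond; 3 regions of electron density → sp2.
C3 (2 σ bonds, plus two π bonds) has steric number 2: sp.
C4 is sp2: 3 σ bonds, plus one π bond, 3 electron-density regions.
C5: 3 σ bonds, plus one π bond — 3 electron domains, sp2.
C6 has 2 σ bonds, plus two π bonds: steric number 2 → sp.
C7 (3 σ bonds, plus one π bond) has steric number 3: sp2.
C8 (3 σ bonds, plus one π bond) has steric number 3: sp2.
C9 (3 σ bonds, plus one π bond) has steric number 3: sp2.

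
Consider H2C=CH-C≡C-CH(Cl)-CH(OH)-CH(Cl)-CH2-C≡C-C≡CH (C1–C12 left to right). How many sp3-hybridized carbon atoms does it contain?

4

C1: sp2
C2: sp2
C3: sp
C4: sp
C5: sp3 ✓
C6: sp3 ✓
C7: sp3 ✓
C8: sp3 ✓
C9: sp
C10: sp
C11: sp
C12: sp
C5, C6, C7, C8 → 4 sp3 carbons.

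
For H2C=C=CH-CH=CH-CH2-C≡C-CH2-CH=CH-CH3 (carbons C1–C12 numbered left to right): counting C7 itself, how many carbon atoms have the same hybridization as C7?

C7 is sp (two π bonds).
C1: sp2
C2: sp ✓
C3: sp2
C4: sp2
C5: sp2
C6: sp3
C7: sp ✓
C8: sp ✓
C9: sp3
C10: sp2
C11: sp2
C12: sp3
3 carbons are sp.

3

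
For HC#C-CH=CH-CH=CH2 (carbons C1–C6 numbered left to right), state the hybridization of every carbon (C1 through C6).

C1 sp, C2 sp, C3 sp2, C4 sp2, C5 sp2, C6 sp2

C1 is sp: 2 σ bonds, plus two π bonds, 2 electron-density regions.
C2: 2 σ bonds, plus two π bonds; 2 regions of electron density → sp.
C3 — 3 σ bonds, plus one π bond. Steric number 3, so sp2.
C4: 3 σ bonds, plus one π bond; 3 regions of electron density → sp2.
C5: 3 σ bonds, plus one π bond; 3 regions of electron density → sp2.
C6 has 3 σ bonds, plus one π bond: steric number 3 → sp2.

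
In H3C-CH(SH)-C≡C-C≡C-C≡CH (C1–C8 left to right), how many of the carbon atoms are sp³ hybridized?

C1: sp3 ✓
C2: sp3 ✓
C3: sp
C4: sp
C5: sp
C6: sp
C7: sp
C8: sp
C1, C2 → 2 sp3 carbons.

2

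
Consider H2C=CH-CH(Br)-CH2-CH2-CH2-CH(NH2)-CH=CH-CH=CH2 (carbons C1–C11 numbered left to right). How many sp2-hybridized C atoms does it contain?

C1: sp2 ✓
C2: sp2 ✓
C3: sp3
C4: sp3
C5: sp3
C6: sp3
C7: sp3
C8: sp2 ✓
C9: sp2 ✓
C10: sp2 ✓
C11: sp2 ✓
C1, C2, C8, C9, C10, C11 → 6 sp2 carbons.

6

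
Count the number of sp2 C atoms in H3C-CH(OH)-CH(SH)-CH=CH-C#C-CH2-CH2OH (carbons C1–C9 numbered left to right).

2

C1: sp3
C2: sp3
C3: sp3
C4: sp2 ✓
C5: sp2 ✓
C6: sp
C7: sp
C8: sp3
C9: sp3
C4, C5 → 2 sp2 carbons.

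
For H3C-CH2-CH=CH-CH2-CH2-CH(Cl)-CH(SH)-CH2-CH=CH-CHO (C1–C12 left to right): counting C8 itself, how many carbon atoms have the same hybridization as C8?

C8 is sp3 (only σ bonds).
C1: sp3 ✓
C2: sp3 ✓
C3: sp2
C4: sp2
C5: sp3 ✓
C6: sp3 ✓
C7: sp3 ✓
C8: sp3 ✓
C9: sp3 ✓
C10: sp2
C11: sp2
C12: sp2
7 carbons are sp3.

7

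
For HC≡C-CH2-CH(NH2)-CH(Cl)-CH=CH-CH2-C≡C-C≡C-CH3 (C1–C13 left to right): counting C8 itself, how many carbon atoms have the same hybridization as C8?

C8 is sp3 (only σ bonds).
C1: sp
C2: sp
C3: sp3 ✓
C4: sp3 ✓
C5: sp3 ✓
C6: sp2
C7: sp2
C8: sp3 ✓
C9: sp
C10: sp
C11: sp
C12: sp
C13: sp3 ✓
5 carbons are sp3.

5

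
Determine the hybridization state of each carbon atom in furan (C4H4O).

Each carbon atom has 3 σ bonds, plus one π bond: steric number 3 → sp2.

sp^2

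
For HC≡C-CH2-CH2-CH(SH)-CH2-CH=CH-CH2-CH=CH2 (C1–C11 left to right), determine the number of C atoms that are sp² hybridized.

4

C1: sp
C2: sp
C3: sp3
C4: sp3
C5: sp3
C6: sp3
C7: sp2 ✓
C8: sp2 ✓
C9: sp3
C10: sp2 ✓
C11: sp2 ✓
C7, C8, C10, C11 → 4 sp2 carbons.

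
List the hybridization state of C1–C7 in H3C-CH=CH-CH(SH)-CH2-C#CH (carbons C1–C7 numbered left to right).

C1 carries 4 σ bonds, giving a steric number of 4, so it is sp3.
C2 has 3 σ bonds, plus one π bond: steric number 3 → sp2.
C3 (3 σ bonds, plus one π bond) has steric number 3: sp2.
C4 has 4 σ bonds: steric number 4 → sp3.
C5 has 4 σ bonds: steric number 4 → sp3.
C6 (2 σ bonds, plus two π bonds) has steric number 2: sp.
C7 (2 σ bonds, plus two π bonds) has steric number 2: sp.

C1 sp3, C2 sp2, C3 sp2, C4 sp3, C5 sp3, C6 sp, C7 sp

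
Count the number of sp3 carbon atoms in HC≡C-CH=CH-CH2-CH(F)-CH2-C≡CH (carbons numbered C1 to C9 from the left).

3

C1: sp
C2: sp
C3: sp2
C4: sp2
C5: sp3 ✓
C6: sp3 ✓
C7: sp3 ✓
C8: sp
C9: sp
C5, C6, C7 → 3 sp3 carbons.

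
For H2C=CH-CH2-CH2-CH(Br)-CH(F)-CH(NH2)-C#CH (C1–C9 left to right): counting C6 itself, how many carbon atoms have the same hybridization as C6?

5

C6 is sp3 (only σ bonds).
C1: sp2
C2: sp2
C3: sp3 ✓
C4: sp3 ✓
C5: sp3 ✓
C6: sp3 ✓
C7: sp3 ✓
C8: sp
C9: sp
5 carbons are sp3.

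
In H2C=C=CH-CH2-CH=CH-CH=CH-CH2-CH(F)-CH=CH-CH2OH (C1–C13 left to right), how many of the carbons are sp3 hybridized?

4

C1: sp2
C2: sp
C3: sp2
C4: sp3 ✓
C5: sp2
C6: sp2
C7: sp2
C8: sp2
C9: sp3 ✓
C10: sp3 ✓
C11: sp2
C12: sp2
C13: sp3 ✓
C4, C9, C10, C13 → 4 sp3 carbons.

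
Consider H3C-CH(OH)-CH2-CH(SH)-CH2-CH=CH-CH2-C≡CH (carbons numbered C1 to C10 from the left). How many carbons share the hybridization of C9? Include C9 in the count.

2

C9 is sp (two π bonds).
C1: sp3
C2: sp3
C3: sp3
C4: sp3
C5: sp3
C6: sp2
C7: sp2
C8: sp3
C9: sp ✓
C10: sp ✓
2 carbons are sp.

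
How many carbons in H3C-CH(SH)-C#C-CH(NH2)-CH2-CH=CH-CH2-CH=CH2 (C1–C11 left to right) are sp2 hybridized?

C1: sp3
C2: sp3
C3: sp
C4: sp
C5: sp3
C6: sp3
C7: sp2 ✓
C8: sp2 ✓
C9: sp3
C10: sp2 ✓
C11: sp2 ✓
C7, C8, C10, C11 → 4 sp2 carbons.

4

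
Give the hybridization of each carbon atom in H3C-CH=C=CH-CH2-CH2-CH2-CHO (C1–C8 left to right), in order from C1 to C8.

C1: 4 σ bonds; 4 regions of electron density → sp3.
C2 is sp2: 3 σ bonds, plus one π bond, 3 electron-density regions.
C3 has 2 σ bonds, plus two π bonds: steric number 2 → sp.
C4 — 3 σ bonds, plus one π bond. Steric number 3, so sp2.
C5: 4 σ bonds; 4 regions of electron density → sp3.
C6 — 4 σ bonds. Steric number 4, so sp3.
C7 is sp3: 4 σ bonds, 4 electron-density regions.
C8: 3 σ bonds, plus one π bond; 3 regions of electron density → sp2.

C1 sp3, C2 sp2, C3 sp, C4 sp2, C5 sp3, C6 sp3, C7 sp3, C8 sp2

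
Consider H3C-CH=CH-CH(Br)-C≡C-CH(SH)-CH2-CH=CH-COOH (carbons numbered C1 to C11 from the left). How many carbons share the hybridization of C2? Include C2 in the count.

C2 is sp2 (one π bond).
C1: sp3
C2: sp2 ✓
C3: sp2 ✓
C4: sp3
C5: sp
C6: sp
C7: sp3
C8: sp3
C9: sp2 ✓
C10: sp2 ✓
C11: sp2 ✓
5 carbons are sp2.

5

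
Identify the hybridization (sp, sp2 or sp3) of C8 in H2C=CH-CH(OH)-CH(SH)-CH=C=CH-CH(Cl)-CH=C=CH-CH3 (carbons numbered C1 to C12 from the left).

sp3

C8 has 4 σ bonds: steric number 4 → sp3.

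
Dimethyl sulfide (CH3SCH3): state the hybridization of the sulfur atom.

sp³

The sulfur atom: 2 σ bonds and 2 lone pairs — 4 electron domains, sp3.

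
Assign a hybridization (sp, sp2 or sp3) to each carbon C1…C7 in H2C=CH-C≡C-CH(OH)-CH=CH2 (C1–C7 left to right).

C1 carries 3 σ bonds, plus one π bond, giving a steric number of 3, so it is sp2.
C2 (3 σ bonds, plus one π bond) has steric number 3: sp2.
C3 (2 σ bonds, plus two π bonds) has steric number 2: sp.
C4 — 2 σ bonds, plus two π bonds. Steric number 2, so sp.
C5 — 4 σ bonds. Steric number 4, so sp3.
C6 — 3 σ bonds, plus one π bond. Steric number 3, so sp2.
C7 — 3 σ bonds, plus one π bond. Steric number 3, so sp2.

C1 sp2, C2 sp2, C3 sp, C4 sp, C5 sp3, C6 sp2, C7 sp2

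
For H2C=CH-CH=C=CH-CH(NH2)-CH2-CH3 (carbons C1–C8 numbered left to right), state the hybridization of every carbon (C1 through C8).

C1 has 3 σ bonds, plus one π bond: steric number 3 → sp2.
C2 carries 3 σ bonds, plus one π bond, giving a steric number of 3, so it is sp2.
C3: 3 σ bonds, plus one π bond — 3 electron domains, sp2.
C4 — 2 σ bonds, plus two π bonds. Steric number 2, so sp.
C5 has 3 σ bonds, plus one π bond: steric number 3 → sp2.
C6: 4 σ bonds; 4 regions of electron density → sp3.
C7 carries 4 σ bonds, giving a steric number of 4, so it is sp3.
C8 carries 4 σ bonds, giving a steric number of 4, so it is sp3.

C1 sp2, C2 sp2, C3 sp2, C4 sp, C5 sp2, C6 sp3, C7 sp3, C8 sp3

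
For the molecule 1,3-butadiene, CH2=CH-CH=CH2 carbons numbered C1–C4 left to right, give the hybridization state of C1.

sp^2

C1 (3 σ bonds, plus one π bond) has steric number 3: sp2.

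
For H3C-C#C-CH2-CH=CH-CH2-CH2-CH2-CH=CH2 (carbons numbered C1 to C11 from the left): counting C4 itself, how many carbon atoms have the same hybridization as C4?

C4 is sp3 (only σ bonds).
C1: sp3 ✓
C2: sp
C3: sp
C4: sp3 ✓
C5: sp2
C6: sp2
C7: sp3 ✓
C8: sp3 ✓
C9: sp3 ✓
C10: sp2
C11: sp2
5 carbons are sp3.

5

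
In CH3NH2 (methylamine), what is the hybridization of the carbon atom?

The carbon atom: 4 σ bonds; 4 regions of electron density → sp3.

sp3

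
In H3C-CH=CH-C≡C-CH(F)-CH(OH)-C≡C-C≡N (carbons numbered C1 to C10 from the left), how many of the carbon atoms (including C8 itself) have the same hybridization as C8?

C8 is sp (two π bonds).
C1: sp3
C2: sp2
C3: sp2
C4: sp ✓
C5: sp ✓
C6: sp3
C7: sp3
C8: sp ✓
C9: sp ✓
C10: sp ✓
5 carbons are sp.

5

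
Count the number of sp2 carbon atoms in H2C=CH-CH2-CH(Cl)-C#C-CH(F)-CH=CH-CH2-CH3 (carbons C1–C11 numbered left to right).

4

C1: sp2 ✓
C2: sp2 ✓
C3: sp3
C4: sp3
C5: sp
C6: sp
C7: sp3
C8: sp2 ✓
C9: sp2 ✓
C10: sp3
C11: sp3
C1, C2, C8, C9 → 4 sp2 carbons.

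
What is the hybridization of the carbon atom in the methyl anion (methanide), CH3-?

Three σ bonds + one lone pair = steric number 4 → sp3, pyramidal.

sp^3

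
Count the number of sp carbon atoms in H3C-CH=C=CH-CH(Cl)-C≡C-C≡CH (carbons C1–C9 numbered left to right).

5

C1: sp3
C2: sp2
C3: sp ✓
C4: sp2
C5: sp3
C6: sp ✓
C7: sp ✓
C8: sp ✓
C9: sp ✓
C3, C6, C7, C8, C9 → 5 sp carbons.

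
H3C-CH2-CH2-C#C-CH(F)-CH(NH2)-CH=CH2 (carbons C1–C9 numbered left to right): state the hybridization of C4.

C4 (2 σ bonds, plus two π bonds) has steric number 2: sp.

sp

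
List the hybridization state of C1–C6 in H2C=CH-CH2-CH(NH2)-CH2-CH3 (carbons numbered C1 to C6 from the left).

C1 sp2, C2 sp2, C3 sp3, C4 sp3, C5 sp3, C6 sp3

C1 has 3 σ bonds, plus one π bond: steric number 3 → sp2.
C2 is sp2: 3 σ bonds, plus one π bond, 3 electron-density regions.
C3 has 4 σ bonds: steric number 4 → sp3.
C4 has 4 σ bonds: steric number 4 → sp3.
C5 carries 4 σ bonds, giving a steric number of 4, so it is sp3.
C6 is sp3: 4 σ bonds, 4 electron-density regions.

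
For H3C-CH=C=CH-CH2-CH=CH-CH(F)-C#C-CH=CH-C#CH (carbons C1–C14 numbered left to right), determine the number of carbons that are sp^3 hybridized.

3

C1: sp3 ✓
C2: sp2
C3: sp
C4: sp2
C5: sp3 ✓
C6: sp2
C7: sp2
C8: sp3 ✓
C9: sp
C10: sp
C11: sp2
C12: sp2
C13: sp
C14: sp
C1, C5, C8 → 3 sp3 carbons.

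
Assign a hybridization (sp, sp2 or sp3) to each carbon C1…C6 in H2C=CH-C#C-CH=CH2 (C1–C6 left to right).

C1 carries 3 σ bonds, plus one π bond, giving a steric number of 3, so it is sp2.
C2 has 3 σ bonds, plus one π bond: steric number 3 → sp2.
C3 has 2 σ bonds, plus two π bonds: steric number 2 → sp.
C4 carries 2 σ bonds, plus two π bonds, giving a steric number of 2, so it is sp.
C5 — 3 σ bonds, plus one π bond. Steric number 3, so sp2.
C6 has 3 σ bonds, plus one π bond: steric number 3 → sp2.

C1 sp2, C2 sp2, C3 sp, C4 sp, C5 sp2, C6 sp2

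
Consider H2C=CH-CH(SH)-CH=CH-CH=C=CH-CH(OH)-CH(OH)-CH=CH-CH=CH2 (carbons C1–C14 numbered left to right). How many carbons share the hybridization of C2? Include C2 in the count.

10

C2 is sp2 (one π bond).
C1: sp2 ✓
C2: sp2 ✓
C3: sp3
C4: sp2 ✓
C5: sp2 ✓
C6: sp2 ✓
C7: sp
C8: sp2 ✓
C9: sp3
C10: sp3
C11: sp2 ✓
C12: sp2 ✓
C13: sp2 ✓
C14: sp2 ✓
10 carbons are sp2.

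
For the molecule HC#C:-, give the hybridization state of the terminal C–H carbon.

The terminal C–H carbon has 2 σ bonds, plus two π bonds: steric number 2 → sp.

sp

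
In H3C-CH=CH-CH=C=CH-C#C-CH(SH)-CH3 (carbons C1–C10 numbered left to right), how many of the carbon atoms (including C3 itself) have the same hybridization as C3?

4

C3 is sp2 (one π bond).
C1: sp3
C2: sp2 ✓
C3: sp2 ✓
C4: sp2 ✓
C5: sp
C6: sp2 ✓
C7: sp
C8: sp
C9: sp3
C10: sp3
4 carbons are sp2.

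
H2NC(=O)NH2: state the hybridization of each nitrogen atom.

Both N lone pairs are conjugated with the C=O; planar sp2.

sp²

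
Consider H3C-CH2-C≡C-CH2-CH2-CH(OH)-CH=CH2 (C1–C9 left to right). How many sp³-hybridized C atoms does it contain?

5

C1: sp3 ✓
C2: sp3 ✓
C3: sp
C4: sp
C5: sp3 ✓
C6: sp3 ✓
C7: sp3 ✓
C8: sp2
C9: sp2
C1, C2, C5, C6, C7 → 5 sp3 carbons.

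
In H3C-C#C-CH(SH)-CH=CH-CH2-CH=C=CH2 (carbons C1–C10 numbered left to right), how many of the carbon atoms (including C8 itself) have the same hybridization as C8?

4

C8 is sp2 (one π bond).
C1: sp3
C2: sp
C3: sp
C4: sp3
C5: sp2 ✓
C6: sp2 ✓
C7: sp3
C8: sp2 ✓
C9: sp
C10: sp2 ✓
4 carbons are sp2.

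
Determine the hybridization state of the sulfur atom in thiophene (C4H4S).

Analogous to furan: one S lone pair in the aromatic π system, S is sp2.

sp2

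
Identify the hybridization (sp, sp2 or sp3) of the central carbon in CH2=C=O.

sp

The central carbon (2 σ bonds, plus two π bonds) has steric number 2: sp.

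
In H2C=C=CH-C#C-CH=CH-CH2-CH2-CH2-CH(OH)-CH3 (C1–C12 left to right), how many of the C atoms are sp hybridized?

3

C1: sp2
C2: sp ✓
C3: sp2
C4: sp ✓
C5: sp ✓
C6: sp2
C7: sp2
C8: sp3
C9: sp3
C10: sp3
C11: sp3
C12: sp3
C2, C4, C5 → 3 sp carbons.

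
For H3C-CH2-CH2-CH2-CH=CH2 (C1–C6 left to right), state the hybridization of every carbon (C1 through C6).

C1 sp3, C2 sp3, C3 sp3, C4 sp3, C5 sp2, C6 sp2

C1 — 4 σ bonds. Steric number 4, so sp3.
C2 has 4 σ bonds: steric number 4 → sp3.
C3 (4 σ bonds) has steric number 4: sp3.
C4: 4 σ bonds — 4 electron domains, sp3.
C5 has 3 σ bonds, plus one π bond: steric number 3 → sp2.
C6 has 3 σ bonds, plus one π bond: steric number 3 → sp2.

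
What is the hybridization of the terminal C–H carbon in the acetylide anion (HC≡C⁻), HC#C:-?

sp

The terminal C–H carbon: 2 σ bonds, plus two π bonds; 2 regions of electron density → sp.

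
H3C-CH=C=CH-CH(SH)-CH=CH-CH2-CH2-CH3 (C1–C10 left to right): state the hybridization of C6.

sp^2

C6: 3 σ bonds, plus one π bond; 3 regions of electron density → sp2.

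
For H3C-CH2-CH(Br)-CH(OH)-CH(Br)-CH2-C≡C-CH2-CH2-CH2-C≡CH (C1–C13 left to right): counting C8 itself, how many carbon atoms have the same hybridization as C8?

C8 is sp (two π bonds).
C1: sp3
C2: sp3
C3: sp3
C4: sp3
C5: sp3
C6: sp3
C7: sp ✓
C8: sp ✓
C9: sp3
C10: sp3
C11: sp3
C12: sp ✓
C13: sp ✓
4 carbons are sp.

4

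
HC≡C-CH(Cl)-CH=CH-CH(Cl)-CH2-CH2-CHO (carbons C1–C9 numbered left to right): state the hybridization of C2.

sp

C2: 2 σ bonds, plus two π bonds — 2 electron domains, sp.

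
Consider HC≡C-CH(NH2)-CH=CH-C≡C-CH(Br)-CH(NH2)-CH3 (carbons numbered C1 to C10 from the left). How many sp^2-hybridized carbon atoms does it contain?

C1: sp
C2: sp
C3: sp3
C4: sp2 ✓
C5: sp2 ✓
C6: sp
C7: sp
C8: sp3
C9: sp3
C10: sp3
C4, C5 → 2 sp2 carbons.

2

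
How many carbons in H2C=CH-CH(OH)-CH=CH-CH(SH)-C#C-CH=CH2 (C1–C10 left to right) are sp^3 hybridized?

C1: sp2
C2: sp2
C3: sp3 ✓
C4: sp2
C5: sp2
C6: sp3 ✓
C7: sp
C8: sp
C9: sp2
C10: sp2
C3, C6 → 2 sp3 carbons.

2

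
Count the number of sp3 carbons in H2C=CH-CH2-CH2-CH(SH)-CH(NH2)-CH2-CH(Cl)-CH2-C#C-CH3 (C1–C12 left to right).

C1: sp2
C2: sp2
C3: sp3 ✓
C4: sp3 ✓
C5: sp3 ✓
C6: sp3 ✓
C7: sp3 ✓
C8: sp3 ✓
C9: sp3 ✓
C10: sp
C11: sp
C12: sp3 ✓
C3, C4, C5, C6, C7, C8, C9, C12 → 8 sp3 carbons.

8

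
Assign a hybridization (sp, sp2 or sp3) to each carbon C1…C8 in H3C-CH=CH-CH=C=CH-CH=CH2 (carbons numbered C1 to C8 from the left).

C1 is sp3: 4 σ bonds, 4 electron-density regions.
C2 — 3 σ bonds, plus one π bond. Steric number 3, so sp2.
C3 — 3 σ bonds, plus one π bond. Steric number 3, so sp2.
C4 carries 3 σ bonds, plus one π bond, giving a steric number of 3, so it is sp2.
C5 (2 σ bonds, plus two π bonds) has steric number 2: sp.
C6: 3 σ bonds, plus one π bond; 3 regions of electron density → sp2.
C7: 3 σ bonds, plus one π bond; 3 regions of electron density → sp2.
C8: 3 σ bonds, plus one π bond; 3 regions of electron density → sp2.

C1 sp3, C2 sp2, C3 sp2, C4 sp2, C5 sp, C6 sp2, C7 sp2, C8 sp2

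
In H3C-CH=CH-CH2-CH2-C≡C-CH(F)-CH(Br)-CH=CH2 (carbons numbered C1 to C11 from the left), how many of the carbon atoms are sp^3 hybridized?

5

C1: sp3 ✓
C2: sp2
C3: sp2
C4: sp3 ✓
C5: sp3 ✓
C6: sp
C7: sp
C8: sp3 ✓
C9: sp3 ✓
C10: sp2
C11: sp2
C1, C4, C5, C8, C9 → 5 sp3 carbons.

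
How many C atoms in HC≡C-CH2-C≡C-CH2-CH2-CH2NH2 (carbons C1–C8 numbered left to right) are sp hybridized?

C1: sp ✓
C2: sp ✓
C3: sp3
C4: sp ✓
C5: sp ✓
C6: sp3
C7: sp3
C8: sp3
C1, C2, C4, C5 → 4 sp carbons.

4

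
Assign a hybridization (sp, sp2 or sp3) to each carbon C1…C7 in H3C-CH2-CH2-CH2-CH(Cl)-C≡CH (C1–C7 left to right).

C1 has 4 σ bonds: steric number 4 → sp3.
C2 is sp3: 4 σ bonds, 4 electron-density regions.
C3 — 4 σ bonds. Steric number 4, so sp3.
C4 — 4 σ bonds. Steric number 4, so sp3.
C5 — 4 σ bonds. Steric number 4, so sp3.
C6: 2 σ bonds, plus two π bonds; 2 regions of electron density → sp.
C7: 2 σ bonds, plus two π bonds — 2 electron domains, sp.

C1 sp3, C2 sp3, C3 sp3, C4 sp3, C5 sp3, C6 sp, C7 sp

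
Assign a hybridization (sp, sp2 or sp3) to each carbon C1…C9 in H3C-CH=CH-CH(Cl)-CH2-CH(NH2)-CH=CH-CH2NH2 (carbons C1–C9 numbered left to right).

C1: 4 σ bonds — 4 electron domains, sp3.
C2 — 3 σ bonds, plus one π bond. Steric number 3, so sp2.
C3 (3 σ bonds, plus one π bond) has steric number 3: sp2.
C4 is sp3: 4 σ bonds, 4 electron-density regions.
C5 — 4 σ bonds. Steric number 4, so sp3.
C6 — 4 σ bonds. Steric number 4, so sp3.
C7 has 3 σ bonds, plus one π bond: steric number 3 → sp2.
C8: 3 σ bonds, plus one π bond — 3 electron domains, sp2.
C9 is sp3: 4 σ bonds, 4 electron-density regions.

C1 sp3, C2 sp2, C3 sp2, C4 sp3, C5 sp3, C6 sp3, C7 sp2, C8 sp2, C9 sp3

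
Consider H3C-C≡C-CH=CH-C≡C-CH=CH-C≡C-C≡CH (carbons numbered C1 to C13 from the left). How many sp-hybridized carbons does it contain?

8

C1: sp3
C2: sp ✓
C3: sp ✓
C4: sp2
C5: sp2
C6: sp ✓
C7: sp ✓
C8: sp2
C9: sp2
C10: sp ✓
C11: sp ✓
C12: sp ✓
C13: sp ✓
C2, C3, C6, C7, C10, C11, C12, C13 → 8 sp carbons.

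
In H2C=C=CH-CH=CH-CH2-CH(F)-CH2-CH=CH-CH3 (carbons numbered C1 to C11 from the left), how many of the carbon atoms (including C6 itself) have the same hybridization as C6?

C6 is sp3 (only σ bonds).
C1: sp2
C2: sp
C3: sp2
C4: sp2
C5: sp2
C6: sp3 ✓
C7: sp3 ✓
C8: sp3 ✓
C9: sp2
C10: sp2
C11: sp3 ✓
4 carbons are sp3.

4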